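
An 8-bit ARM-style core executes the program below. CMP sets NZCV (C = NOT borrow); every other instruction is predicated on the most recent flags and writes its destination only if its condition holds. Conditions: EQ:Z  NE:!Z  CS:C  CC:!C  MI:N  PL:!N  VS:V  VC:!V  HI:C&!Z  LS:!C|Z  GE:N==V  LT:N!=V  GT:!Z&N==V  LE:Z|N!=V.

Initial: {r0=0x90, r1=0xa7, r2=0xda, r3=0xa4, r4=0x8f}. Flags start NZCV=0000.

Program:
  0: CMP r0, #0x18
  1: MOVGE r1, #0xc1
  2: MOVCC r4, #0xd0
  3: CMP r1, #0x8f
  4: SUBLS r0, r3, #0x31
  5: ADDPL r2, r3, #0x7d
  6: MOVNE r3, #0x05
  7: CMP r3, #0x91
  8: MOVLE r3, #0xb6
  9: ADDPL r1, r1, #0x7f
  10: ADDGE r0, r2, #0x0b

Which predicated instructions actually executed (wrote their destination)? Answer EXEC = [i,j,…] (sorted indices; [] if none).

0: ✓ CMP  NZCV=0011
1: · MOVGE
2: · MOVCC
3: ✓ CMP  NZCV=0010
4: · SUBLS
5: ✓ ADDPL  r2←0x21
6: ✓ MOVNE  r3←0x05
7: ✓ CMP  NZCV=0000
8: · MOVLE
9: ✓ ADDPL  r1←0x26
10: ✓ ADDGE  r0←0x2c

EXEC = [5,6,9,10]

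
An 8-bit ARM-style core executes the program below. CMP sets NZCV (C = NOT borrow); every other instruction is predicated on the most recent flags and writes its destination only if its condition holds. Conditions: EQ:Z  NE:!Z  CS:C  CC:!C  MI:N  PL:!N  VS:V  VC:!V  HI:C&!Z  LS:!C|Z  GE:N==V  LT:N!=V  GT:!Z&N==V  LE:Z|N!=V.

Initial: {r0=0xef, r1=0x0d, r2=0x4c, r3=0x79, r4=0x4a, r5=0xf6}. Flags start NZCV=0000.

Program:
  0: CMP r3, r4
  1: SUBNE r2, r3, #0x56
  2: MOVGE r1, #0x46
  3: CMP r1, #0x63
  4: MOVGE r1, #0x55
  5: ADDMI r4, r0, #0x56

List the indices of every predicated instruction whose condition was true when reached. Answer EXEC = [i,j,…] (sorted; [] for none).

[0] flags=0010 → (cmp)
[1] flags=0010 NE?T → r2=0x23
[2] flags=0010 GE?T → r1=0x46
[3] flags=1000 → (cmp)
[4] flags=1000 GE?F → skip
[5] flags=1000 MI?T → r4=0x45

EXEC = [1,2,5]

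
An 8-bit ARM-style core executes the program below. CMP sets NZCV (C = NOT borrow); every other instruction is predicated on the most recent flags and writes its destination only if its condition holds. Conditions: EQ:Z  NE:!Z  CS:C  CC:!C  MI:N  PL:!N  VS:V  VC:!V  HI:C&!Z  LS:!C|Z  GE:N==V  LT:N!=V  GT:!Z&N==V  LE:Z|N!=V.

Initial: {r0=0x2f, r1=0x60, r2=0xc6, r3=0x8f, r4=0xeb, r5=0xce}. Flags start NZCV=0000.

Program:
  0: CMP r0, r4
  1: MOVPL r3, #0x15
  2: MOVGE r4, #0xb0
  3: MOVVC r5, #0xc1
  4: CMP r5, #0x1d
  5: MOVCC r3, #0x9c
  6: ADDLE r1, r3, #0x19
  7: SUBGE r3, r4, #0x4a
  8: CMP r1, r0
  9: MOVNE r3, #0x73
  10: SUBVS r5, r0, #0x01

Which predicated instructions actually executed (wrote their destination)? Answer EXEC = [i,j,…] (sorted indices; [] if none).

0: ✓ CMP  NZCV=0000
1: ✓ MOVPL  r3←0x15
2: ✓ MOVGE  r4←0xb0
3: ✓ MOVVC  r5←0xc1
4: ✓ CMP  NZCV=1010
5: · MOVCC
6: ✓ ADDLE  r1←0x2e
7: · SUBGE
8: ✓ CMP  NZCV=1000
9: ✓ MOVNE  r3←0x73
10: · SUBVS

EXEC = [1,2,3,6,9]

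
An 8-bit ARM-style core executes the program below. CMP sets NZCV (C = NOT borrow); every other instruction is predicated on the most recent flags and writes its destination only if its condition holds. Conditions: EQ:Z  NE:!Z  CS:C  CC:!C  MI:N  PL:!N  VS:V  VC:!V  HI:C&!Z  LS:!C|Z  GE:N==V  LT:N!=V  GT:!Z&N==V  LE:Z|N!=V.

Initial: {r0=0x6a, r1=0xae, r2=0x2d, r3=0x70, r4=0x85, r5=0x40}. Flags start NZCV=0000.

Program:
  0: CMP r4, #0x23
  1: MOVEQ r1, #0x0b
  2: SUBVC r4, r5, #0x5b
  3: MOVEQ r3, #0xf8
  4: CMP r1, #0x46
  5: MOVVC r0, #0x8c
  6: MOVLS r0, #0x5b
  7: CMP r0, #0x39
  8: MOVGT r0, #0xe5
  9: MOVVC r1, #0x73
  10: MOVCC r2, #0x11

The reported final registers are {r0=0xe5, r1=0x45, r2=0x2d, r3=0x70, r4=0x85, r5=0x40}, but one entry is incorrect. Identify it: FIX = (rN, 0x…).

FIX = (r1, 0x73)

[0] flags=0011 → (cmp)
[1] flags=0011 EQ?F → skip
[2] flags=0011 VC?F → skip
[3] flags=0011 EQ?F → skip
[4] flags=0011 → (cmp)
[5] flags=0011 VC?F → skip
[6] flags=0011 LS?F → skip
[7] flags=0010 → (cmp)
[8] flags=0010 GT?T → r0=0xe5
[9] flags=0010 VC?T → r1=0x73
[10] flags=0010 CC?F → skip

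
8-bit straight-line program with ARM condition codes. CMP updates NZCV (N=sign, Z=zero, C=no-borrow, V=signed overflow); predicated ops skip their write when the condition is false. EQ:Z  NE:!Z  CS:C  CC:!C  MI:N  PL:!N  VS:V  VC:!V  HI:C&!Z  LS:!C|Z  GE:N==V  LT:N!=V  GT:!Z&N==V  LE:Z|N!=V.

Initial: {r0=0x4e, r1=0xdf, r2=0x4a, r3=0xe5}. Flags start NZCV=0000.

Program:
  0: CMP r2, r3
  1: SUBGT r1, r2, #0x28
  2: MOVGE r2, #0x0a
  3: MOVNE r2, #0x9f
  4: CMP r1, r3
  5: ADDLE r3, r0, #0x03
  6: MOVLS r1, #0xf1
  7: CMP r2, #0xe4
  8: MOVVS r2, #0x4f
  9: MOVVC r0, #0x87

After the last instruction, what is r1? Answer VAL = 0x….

VAL = 0xf1

[0] flags=0000 → (cmp)
[1] flags=0000 GT?T → r1=0x22
[2] flags=0000 GE?T → r2=0x0a
[3] flags=0000 NE?T → r2=0x9f
[4] flags=0000 → (cmp)
[5] flags=0000 LE?F → skip
[6] flags=0000 LS?T → r1=0xf1
[7] flags=1000 → (cmp)
[8] flags=1000 VS?F → skip
[9] flags=1000 VC?T → r0=0x87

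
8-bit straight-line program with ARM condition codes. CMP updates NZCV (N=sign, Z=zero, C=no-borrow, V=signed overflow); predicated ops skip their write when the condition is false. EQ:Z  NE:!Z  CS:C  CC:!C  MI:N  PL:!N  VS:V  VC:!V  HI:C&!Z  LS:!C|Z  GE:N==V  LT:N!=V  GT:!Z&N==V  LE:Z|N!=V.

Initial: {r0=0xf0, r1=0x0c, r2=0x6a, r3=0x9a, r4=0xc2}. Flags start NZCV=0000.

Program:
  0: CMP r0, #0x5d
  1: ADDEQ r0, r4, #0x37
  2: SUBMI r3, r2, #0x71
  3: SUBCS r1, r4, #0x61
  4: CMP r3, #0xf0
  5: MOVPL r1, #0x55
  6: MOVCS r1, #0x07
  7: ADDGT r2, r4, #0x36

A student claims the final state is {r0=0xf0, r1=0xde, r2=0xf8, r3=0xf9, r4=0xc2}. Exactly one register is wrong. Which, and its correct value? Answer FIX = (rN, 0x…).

0: ✓ CMP  NZCV=1010
1: · ADDEQ
2: ✓ SUBMI  r3←0xf9
3: ✓ SUBCS  r1←0x61
4: ✓ CMP  NZCV=0010
5: ✓ MOVPL  r1←0x55
6: ✓ MOVCS  r1←0x07
7: ✓ ADDGT  r2←0xf8

FIX = (r1, 0x07)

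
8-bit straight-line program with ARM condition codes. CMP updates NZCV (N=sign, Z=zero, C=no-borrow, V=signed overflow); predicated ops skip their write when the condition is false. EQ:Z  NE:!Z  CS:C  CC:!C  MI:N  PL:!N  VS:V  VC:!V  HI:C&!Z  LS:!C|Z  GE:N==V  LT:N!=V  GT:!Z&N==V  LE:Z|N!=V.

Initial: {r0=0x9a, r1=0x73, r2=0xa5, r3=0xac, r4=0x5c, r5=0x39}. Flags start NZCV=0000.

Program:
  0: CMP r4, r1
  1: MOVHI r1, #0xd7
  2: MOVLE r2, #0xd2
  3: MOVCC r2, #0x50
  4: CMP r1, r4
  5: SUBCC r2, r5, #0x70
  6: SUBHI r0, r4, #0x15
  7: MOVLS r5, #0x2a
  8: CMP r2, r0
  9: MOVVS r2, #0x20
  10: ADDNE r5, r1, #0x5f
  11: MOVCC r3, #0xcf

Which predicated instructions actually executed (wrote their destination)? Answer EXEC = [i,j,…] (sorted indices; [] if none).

EXEC = [2,3,6,10]

[0] flags=1000 → (cmp)
[1] flags=1000 HI?F → skip
[2] flags=1000 LE?T → r2=0xd2
[3] flags=1000 CC?T → r2=0x50
[4] flags=0010 → (cmp)
[5] flags=0010 CC?F → skip
[6] flags=0010 HI?T → r0=0x47
[7] flags=0010 LS?F → skip
[8] flags=0010 → (cmp)
[9] flags=0010 VS?F → skip
[10] flags=0010 NE?T → r5=0xd2
[11] flags=0010 CC?F → skip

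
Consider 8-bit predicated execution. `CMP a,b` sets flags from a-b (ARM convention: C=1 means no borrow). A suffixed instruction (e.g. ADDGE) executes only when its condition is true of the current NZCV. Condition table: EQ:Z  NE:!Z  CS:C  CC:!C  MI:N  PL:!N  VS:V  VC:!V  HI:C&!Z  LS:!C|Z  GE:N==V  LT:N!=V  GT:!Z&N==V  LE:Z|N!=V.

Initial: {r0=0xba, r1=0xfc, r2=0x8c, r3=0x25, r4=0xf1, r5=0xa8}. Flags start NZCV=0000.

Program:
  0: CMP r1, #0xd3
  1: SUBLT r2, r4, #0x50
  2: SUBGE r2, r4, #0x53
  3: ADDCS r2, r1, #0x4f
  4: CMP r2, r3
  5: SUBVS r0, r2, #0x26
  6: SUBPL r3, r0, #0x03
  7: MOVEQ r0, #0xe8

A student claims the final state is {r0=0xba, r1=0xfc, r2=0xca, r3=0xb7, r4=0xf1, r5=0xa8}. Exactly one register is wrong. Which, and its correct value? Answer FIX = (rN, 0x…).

[0] flags=0010 → (cmp)
[1] flags=0010 LT?F → skip
[2] flags=0010 GE?T → r2=0x9e
[3] flags=0010 CS?T → r2=0x4b
[4] flags=0010 → (cmp)
[5] flags=0010 VS?F → skip
[6] flags=0010 PL?T → r3=0xb7
[7] flags=0010 EQ?F → skip

FIX = (r2, 0x4b)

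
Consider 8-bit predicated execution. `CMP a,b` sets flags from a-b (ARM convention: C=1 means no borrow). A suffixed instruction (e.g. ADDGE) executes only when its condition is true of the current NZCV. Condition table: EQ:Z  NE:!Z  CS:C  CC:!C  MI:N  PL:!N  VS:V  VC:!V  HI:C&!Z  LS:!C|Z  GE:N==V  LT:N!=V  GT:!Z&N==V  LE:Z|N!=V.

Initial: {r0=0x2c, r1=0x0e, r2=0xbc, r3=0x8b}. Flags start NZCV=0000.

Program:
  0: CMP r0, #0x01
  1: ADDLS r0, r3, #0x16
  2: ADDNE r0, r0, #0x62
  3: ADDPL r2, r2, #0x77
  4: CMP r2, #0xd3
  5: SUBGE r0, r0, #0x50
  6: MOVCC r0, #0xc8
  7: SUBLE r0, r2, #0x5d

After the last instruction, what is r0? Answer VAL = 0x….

[0] flags=0010 → (cmp)
[1] flags=0010 LS?F → skip
[2] flags=0010 NE?T → r0=0x8e
[3] flags=0010 PL?T → r2=0x33
[4] flags=0000 → (cmp)
[5] flags=0000 GE?T → r0=0x3e
[6] flags=0000 CC?T → r0=0xc8
[7] flags=0000 LE?F → skip

VAL = 0xc8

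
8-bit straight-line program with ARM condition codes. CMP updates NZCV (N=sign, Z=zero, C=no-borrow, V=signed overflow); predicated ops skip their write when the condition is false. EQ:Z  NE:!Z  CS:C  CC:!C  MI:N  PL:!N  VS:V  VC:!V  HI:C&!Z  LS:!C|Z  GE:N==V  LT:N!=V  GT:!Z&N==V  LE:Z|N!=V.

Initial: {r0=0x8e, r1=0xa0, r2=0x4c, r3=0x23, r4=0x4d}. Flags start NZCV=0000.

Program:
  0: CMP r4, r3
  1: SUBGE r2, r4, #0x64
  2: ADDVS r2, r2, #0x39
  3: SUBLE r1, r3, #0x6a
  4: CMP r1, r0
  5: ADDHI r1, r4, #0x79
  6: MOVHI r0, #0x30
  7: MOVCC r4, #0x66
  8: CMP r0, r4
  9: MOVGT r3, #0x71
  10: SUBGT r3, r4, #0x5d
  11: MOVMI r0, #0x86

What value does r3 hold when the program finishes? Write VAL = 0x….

[0] flags=0010 → (cmp)
[1] flags=0010 GE?T → r2=0xe9
[2] flags=0010 VS?F → skip
[3] flags=0010 LE?F → skip
[4] flags=0010 → (cmp)
[5] flags=0010 HI?T → r1=0xc6
[6] flags=0010 HI?T → r0=0x30
[7] flags=0010 CC?F → skip
[8] flags=1000 → (cmp)
[9] flags=1000 GT?F → skip
[10] flags=1000 GT?F → skip
[11] flags=1000 MI?T → r0=0x86

VAL = 0x23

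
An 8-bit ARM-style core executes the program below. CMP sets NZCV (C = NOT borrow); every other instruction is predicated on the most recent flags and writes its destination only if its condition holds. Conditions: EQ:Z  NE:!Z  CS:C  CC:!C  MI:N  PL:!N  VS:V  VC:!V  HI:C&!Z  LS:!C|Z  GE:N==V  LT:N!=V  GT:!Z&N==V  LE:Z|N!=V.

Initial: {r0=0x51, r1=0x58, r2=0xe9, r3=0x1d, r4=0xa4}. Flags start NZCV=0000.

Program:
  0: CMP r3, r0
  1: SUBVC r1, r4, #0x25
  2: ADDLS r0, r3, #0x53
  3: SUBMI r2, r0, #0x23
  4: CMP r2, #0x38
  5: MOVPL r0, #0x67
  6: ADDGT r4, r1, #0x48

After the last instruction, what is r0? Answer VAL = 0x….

[0] flags=1000 → (cmp)
[1] flags=1000 VC?T → r1=0x7f
[2] flags=1000 LS?T → r0=0x70
[3] flags=1000 MI?T → r2=0x4d
[4] flags=0010 → (cmp)
[5] flags=0010 PL?T → r0=0x67
[6] flags=0010 GT?T → r4=0xc7

VAL = 0x67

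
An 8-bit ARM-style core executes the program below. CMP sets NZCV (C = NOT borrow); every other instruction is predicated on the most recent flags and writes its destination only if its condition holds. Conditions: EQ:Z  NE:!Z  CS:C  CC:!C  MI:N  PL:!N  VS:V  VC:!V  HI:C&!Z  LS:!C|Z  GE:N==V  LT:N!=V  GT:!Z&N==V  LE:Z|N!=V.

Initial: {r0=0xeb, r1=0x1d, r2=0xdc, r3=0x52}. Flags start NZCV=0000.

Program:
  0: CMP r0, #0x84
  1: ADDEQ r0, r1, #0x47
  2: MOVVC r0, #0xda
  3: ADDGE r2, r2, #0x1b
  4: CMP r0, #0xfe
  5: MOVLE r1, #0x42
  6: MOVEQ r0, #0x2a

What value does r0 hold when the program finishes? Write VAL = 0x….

VAL = 0xda

[0] flags=0010 → (cmp)
[1] flags=0010 EQ?F → skip
[2] flags=0010 VC?T → r0=0xda
[3] flags=0010 GE?T → r2=0xf7
[4] flags=1000 → (cmp)
[5] flags=1000 LE?T → r1=0x42
[6] flags=1000 EQ?F → skip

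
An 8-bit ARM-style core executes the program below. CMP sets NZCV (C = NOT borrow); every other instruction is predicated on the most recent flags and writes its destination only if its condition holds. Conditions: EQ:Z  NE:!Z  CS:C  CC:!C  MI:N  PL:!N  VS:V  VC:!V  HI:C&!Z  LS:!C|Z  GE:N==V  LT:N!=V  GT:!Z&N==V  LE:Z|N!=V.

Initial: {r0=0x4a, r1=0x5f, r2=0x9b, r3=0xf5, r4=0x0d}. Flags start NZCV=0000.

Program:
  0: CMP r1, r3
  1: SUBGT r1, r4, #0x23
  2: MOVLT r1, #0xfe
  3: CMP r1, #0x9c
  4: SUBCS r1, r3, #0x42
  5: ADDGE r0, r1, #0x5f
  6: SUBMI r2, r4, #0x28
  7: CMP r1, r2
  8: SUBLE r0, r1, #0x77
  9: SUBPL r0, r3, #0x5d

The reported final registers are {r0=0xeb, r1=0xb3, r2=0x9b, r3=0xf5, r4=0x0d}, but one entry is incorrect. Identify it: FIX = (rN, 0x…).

0: ✓ CMP  NZCV=0000
1: ✓ SUBGT  r1←0xea
2: · MOVLT
3: ✓ CMP  NZCV=0010
4: ✓ SUBCS  r1←0xb3
5: ✓ ADDGE  r0←0x12
6: · SUBMI
7: ✓ CMP  NZCV=0010
8: · SUBLE
9: ✓ SUBPL  r0←0x98

FIX = (r0, 0x98)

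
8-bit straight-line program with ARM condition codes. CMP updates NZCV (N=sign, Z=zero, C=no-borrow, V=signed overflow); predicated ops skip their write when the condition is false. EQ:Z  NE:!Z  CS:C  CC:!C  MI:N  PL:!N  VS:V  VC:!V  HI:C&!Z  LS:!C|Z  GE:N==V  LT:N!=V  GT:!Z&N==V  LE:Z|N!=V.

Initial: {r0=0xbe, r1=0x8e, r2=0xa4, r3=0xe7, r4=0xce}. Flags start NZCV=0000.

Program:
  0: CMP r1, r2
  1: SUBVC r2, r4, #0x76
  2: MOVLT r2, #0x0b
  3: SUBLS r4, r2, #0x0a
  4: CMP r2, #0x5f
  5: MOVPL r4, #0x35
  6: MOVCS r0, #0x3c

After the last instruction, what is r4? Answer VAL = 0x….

0: ✓ CMP  NZCV=1000
1: ✓ SUBVC  r2←0x58
2: ✓ MOVLT  r2←0x0b
3: ✓ SUBLS  r4←0x01
4: ✓ CMP  NZCV=1000
5: · MOVPL
6: · MOVCS

VAL = 0x01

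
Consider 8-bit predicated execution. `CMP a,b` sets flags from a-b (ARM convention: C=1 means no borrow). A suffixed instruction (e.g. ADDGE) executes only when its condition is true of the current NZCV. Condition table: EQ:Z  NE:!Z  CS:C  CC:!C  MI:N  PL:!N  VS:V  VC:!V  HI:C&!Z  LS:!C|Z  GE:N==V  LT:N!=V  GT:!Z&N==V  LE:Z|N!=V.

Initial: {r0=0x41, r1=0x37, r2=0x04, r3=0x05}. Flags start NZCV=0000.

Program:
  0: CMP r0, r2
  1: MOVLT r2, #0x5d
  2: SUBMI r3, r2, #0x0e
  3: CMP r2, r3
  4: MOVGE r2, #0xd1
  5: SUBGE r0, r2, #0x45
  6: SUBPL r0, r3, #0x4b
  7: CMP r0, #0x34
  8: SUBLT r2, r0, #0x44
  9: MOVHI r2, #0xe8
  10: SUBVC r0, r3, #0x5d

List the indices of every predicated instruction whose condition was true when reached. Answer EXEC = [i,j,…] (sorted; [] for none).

[0] flags=0010 → (cmp)
[1] flags=0010 LT?F → skip
[2] flags=0010 MI?F → skip
[3] flags=1000 → (cmp)
[4] flags=1000 GE?F → skip
[5] flags=1000 GE?F → skip
[6] flags=1000 PL?F → skip
[7] flags=0010 → (cmp)
[8] flags=0010 LT?F → skip
[9] flags=0010 HI?T → r2=0xe8
[10] flags=0010 VC?T → r0=0xa8

EXEC = [9,10]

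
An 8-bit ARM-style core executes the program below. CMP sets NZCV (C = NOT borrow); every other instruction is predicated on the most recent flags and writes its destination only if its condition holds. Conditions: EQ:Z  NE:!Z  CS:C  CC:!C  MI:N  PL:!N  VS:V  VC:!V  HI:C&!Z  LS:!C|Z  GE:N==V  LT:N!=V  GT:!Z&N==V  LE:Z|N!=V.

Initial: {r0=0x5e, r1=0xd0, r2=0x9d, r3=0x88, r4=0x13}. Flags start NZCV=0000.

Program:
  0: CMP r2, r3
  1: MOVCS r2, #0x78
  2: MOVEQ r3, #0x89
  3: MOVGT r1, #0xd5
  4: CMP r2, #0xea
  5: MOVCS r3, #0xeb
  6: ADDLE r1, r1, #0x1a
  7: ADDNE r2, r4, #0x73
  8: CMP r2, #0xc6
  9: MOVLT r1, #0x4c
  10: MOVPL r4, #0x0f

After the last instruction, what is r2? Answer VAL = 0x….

[0] flags=0010 → (cmp)
[1] flags=0010 CS?T → r2=0x78
[2] flags=0010 EQ?F → skip
[3] flags=0010 GT?T → r1=0xd5
[4] flags=1001 → (cmp)
[5] flags=1001 CS?F → skip
[6] flags=1001 LE?F → skip
[7] flags=1001 NE?T → r2=0x86
[8] flags=1000 → (cmp)
[9] flags=1000 LT?T → r1=0x4c
[10] flags=1000 PL?F → skip

VAL = 0x86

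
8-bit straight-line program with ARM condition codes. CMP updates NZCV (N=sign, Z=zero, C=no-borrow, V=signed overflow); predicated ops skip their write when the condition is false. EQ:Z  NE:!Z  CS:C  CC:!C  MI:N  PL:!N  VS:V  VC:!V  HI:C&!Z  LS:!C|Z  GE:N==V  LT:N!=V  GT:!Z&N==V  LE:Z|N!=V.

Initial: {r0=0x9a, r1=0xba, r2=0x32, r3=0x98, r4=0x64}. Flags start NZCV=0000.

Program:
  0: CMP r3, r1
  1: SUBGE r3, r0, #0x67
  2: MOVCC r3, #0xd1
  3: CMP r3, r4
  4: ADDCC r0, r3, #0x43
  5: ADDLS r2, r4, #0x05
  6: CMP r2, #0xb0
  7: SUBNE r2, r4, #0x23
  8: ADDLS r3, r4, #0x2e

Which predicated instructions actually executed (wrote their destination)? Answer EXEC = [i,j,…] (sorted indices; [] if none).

EXEC = [2,7,8]

0: ✓ CMP  NZCV=1000
1: · SUBGE
2: ✓ MOVCC  r3←0xd1
3: ✓ CMP  NZCV=0011
4: · ADDCC
5: · ADDLS
6: ✓ CMP  NZCV=1001
7: ✓ SUBNE  r2←0x41
8: ✓ ADDLS  r3←0x92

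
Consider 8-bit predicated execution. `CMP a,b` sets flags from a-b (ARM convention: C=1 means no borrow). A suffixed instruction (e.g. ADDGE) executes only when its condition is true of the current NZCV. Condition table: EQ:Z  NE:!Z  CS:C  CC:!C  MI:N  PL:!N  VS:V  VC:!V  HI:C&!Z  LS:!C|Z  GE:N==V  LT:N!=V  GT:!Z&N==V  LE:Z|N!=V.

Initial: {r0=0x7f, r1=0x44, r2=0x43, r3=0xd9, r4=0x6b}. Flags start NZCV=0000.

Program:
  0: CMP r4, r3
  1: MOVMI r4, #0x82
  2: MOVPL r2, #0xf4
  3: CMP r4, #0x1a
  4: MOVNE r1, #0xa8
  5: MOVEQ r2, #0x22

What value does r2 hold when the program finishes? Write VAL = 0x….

VAL = 0x43

[0] flags=1001 → (cmp)
[1] flags=1001 MI?T → r4=0x82
[2] flags=1001 PL?F → skip
[3] flags=0011 → (cmp)
[4] flags=0011 NE?T → r1=0xa8
[5] flags=0011 EQ?F → skip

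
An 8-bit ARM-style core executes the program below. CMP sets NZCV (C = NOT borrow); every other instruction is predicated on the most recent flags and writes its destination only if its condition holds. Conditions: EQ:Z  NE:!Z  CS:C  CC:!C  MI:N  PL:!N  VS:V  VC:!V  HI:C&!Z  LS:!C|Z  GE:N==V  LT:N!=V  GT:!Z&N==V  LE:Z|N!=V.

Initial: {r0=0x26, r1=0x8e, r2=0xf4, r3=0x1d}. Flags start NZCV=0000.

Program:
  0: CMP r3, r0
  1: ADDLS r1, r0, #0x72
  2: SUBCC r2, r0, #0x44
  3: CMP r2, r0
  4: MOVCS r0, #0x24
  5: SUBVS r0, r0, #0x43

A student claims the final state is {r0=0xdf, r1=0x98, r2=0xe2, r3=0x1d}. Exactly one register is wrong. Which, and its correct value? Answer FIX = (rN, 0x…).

FIX = (r0, 0x24)

0: ✓ CMP  NZCV=1000
1: ✓ ADDLS  r1←0x98
2: ✓ SUBCC  r2←0xe2
3: ✓ CMP  NZCV=1010
4: ✓ MOVCS  r0←0x24
5: · SUBVS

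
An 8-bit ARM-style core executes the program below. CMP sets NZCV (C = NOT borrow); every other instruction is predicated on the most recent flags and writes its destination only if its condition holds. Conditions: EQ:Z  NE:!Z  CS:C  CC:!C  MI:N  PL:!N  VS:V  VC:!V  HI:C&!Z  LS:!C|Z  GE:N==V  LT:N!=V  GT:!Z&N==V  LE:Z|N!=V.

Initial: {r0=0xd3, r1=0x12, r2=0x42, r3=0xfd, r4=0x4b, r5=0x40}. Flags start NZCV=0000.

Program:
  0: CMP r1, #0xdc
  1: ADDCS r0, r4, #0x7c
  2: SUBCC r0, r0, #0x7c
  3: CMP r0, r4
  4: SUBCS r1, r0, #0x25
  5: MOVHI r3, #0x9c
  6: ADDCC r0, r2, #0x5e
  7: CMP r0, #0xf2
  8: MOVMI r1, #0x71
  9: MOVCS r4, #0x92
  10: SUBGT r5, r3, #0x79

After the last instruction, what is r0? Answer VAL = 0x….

0: ✓ CMP  NZCV=0000
1: · ADDCS
2: ✓ SUBCC  r0←0x57
3: ✓ CMP  NZCV=0010
4: ✓ SUBCS  r1←0x32
5: ✓ MOVHI  r3←0x9c
6: · ADDCC
7: ✓ CMP  NZCV=0000
8: · MOVMI
9: · MOVCS
10: ✓ SUBGT  r5←0x23

VAL = 0x57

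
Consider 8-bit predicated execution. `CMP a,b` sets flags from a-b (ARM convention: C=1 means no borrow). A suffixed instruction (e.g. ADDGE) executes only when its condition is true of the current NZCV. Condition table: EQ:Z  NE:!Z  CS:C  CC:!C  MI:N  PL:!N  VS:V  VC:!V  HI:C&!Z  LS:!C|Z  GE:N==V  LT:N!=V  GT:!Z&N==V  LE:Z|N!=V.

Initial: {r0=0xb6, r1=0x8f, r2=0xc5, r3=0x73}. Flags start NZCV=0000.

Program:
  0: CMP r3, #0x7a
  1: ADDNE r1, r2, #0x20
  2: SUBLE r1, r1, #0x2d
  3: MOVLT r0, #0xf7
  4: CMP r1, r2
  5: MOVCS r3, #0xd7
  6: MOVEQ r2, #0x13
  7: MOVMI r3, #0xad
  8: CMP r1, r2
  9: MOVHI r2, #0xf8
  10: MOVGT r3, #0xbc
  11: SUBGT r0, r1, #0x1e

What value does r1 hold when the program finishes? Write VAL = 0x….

[0] flags=1000 → (cmp)
[1] flags=1000 NE?T → r1=0xe5
[2] flags=1000 LE?T → r1=0xb8
[3] flags=1000 LT?T → r0=0xf7
[4] flags=1000 → (cmp)
[5] flags=1000 CS?F → skip
[6] flags=1000 EQ?F → skip
[7] flags=1000 MI?T → r3=0xad
[8] flags=1000 → (cmp)
[9] flags=1000 HI?F → skip
[10] flags=1000 GT?F → skip
[11] flags=1000 GT?F → skip

VAL = 0xb8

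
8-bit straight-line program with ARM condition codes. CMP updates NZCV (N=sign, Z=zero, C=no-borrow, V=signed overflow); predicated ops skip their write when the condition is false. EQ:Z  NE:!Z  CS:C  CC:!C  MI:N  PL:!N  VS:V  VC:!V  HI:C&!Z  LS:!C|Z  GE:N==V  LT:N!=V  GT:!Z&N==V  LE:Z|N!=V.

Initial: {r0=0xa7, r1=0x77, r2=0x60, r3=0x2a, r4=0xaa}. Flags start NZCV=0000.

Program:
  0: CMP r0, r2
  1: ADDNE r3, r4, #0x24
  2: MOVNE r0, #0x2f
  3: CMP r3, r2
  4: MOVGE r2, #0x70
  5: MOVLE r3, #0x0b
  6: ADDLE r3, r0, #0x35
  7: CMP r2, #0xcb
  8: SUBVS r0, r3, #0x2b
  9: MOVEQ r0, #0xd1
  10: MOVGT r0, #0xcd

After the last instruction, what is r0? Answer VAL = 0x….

0: ✓ CMP  NZCV=0011
1: ✓ ADDNE  r3←0xce
2: ✓ MOVNE  r0←0x2f
3: ✓ CMP  NZCV=0011
4: · MOVGE
5: ✓ MOVLE  r3←0x0b
6: ✓ ADDLE  r3←0x64
7: ✓ CMP  NZCV=1001
8: ✓ SUBVS  r0←0x39
9: · MOVEQ
10: ✓ MOVGT  r0←0xcd

VAL = 0xcd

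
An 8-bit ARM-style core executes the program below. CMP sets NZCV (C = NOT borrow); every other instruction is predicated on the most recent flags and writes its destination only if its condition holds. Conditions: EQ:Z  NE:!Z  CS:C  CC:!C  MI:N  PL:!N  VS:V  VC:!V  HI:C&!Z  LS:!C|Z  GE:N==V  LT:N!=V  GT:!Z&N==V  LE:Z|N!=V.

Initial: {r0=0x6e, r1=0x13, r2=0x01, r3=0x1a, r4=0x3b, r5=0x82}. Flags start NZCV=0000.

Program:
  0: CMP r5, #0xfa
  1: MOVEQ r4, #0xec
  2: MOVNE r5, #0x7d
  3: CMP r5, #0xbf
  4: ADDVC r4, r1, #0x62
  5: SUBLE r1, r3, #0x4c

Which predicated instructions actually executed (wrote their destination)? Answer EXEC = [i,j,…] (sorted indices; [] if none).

EXEC = [2]

[0] flags=1000 → (cmp)
[1] flags=1000 EQ?F → skip
[2] flags=1000 NE?T → r5=0x7d
[3] flags=1001 → (cmp)
[4] flags=1001 VC?F → skip
[5] flags=1001 LE?F → skip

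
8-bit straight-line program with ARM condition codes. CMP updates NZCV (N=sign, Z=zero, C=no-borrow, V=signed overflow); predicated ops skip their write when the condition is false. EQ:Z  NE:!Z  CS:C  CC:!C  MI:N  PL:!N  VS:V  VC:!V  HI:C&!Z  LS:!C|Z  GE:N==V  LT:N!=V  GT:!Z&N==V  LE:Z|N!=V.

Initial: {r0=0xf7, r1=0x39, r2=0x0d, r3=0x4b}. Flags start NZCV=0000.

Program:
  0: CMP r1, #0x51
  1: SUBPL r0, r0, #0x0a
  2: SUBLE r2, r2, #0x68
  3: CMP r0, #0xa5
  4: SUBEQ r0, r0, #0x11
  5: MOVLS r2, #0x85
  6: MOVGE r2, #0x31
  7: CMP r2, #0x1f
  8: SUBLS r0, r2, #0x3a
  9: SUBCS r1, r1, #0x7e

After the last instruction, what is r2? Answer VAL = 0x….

[0] flags=1000 → (cmp)
[1] flags=1000 PL?F → skip
[2] flags=1000 LE?T → r2=0xa5
[3] flags=0010 → (cmp)
[4] flags=0010 EQ?F → skip
[5] flags=0010 LS?F → skip
[6] flags=0010 GE?T → r2=0x31
[7] flags=0010 → (cmp)
[8] flags=0010 LS?F → skip
[9] flags=0010 CS?T → r1=0xbb

VAL = 0x31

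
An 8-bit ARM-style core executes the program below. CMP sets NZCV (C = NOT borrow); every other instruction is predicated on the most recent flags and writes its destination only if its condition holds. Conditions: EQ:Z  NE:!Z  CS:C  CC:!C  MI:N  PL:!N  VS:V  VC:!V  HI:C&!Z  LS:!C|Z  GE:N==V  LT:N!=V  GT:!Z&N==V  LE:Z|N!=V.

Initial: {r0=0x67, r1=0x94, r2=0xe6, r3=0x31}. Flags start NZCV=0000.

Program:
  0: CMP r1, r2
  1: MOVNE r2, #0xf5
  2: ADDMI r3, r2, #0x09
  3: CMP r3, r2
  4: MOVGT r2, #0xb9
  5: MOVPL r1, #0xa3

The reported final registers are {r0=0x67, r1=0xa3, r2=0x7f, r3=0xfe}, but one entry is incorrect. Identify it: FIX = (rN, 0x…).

FIX = (r2, 0xb9)

0: ✓ CMP  NZCV=1000
1: ✓ MOVNE  r2←0xf5
2: ✓ ADDMI  r3←0xfe
3: ✓ CMP  NZCV=0010
4: ✓ MOVGT  r2←0xb9
5: ✓ MOVPL  r1←0xa3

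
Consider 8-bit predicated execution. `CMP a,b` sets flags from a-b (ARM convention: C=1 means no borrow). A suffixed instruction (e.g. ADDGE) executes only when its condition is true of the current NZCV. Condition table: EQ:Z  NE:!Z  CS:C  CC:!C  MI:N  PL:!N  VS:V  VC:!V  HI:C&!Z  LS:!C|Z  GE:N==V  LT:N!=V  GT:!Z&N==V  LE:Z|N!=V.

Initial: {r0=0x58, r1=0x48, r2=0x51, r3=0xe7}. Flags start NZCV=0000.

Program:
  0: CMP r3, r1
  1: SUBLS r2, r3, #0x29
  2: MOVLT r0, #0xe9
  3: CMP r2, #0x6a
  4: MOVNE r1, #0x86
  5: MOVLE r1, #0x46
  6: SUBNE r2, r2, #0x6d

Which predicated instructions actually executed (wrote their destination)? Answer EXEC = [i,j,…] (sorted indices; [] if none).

EXEC = [2,4,5,6]

0: ✓ CMP  NZCV=1010
1: · SUBLS
2: ✓ MOVLT  r0←0xe9
3: ✓ CMP  NZCV=1000
4: ✓ MOVNE  r1←0x86
5: ✓ MOVLE  r1←0x46
6: ✓ SUBNE  r2←0xe4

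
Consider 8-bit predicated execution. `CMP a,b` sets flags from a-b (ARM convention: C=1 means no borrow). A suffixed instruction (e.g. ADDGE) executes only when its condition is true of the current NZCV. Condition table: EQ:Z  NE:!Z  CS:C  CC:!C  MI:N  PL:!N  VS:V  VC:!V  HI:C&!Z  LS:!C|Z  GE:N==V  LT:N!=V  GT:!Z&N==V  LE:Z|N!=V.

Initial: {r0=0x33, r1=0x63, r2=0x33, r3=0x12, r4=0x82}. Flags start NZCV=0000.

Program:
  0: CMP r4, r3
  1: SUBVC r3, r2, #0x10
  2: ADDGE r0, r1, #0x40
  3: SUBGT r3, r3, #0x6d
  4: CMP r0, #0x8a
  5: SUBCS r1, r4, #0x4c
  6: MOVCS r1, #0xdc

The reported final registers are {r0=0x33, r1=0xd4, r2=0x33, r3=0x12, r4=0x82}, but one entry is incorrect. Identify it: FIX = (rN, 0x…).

FIX = (r1, 0x63)

[0] flags=0011 → (cmp)
[1] flags=0011 VC?F → skip
[2] flags=0011 GE?F → skip
[3] flags=0011 GT?F → skip
[4] flags=1001 → (cmp)
[5] flags=1001 CS?F → skip
[6] flags=1001 CS?F → skip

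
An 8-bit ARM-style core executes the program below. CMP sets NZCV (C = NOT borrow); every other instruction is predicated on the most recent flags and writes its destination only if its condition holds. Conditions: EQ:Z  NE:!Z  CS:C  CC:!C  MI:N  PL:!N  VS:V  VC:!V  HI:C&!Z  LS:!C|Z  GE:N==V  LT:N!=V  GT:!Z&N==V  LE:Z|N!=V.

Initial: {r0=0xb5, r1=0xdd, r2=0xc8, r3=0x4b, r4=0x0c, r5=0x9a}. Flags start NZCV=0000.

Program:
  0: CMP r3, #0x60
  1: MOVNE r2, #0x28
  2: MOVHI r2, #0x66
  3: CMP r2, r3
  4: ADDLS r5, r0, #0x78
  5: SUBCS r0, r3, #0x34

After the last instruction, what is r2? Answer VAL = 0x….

0: ✓ CMP  NZCV=1000
1: ✓ MOVNE  r2←0x28
2: · MOVHI
3: ✓ CMP  NZCV=1000
4: ✓ ADDLS  r5←0x2d
5: · SUBCS

VAL = 0x28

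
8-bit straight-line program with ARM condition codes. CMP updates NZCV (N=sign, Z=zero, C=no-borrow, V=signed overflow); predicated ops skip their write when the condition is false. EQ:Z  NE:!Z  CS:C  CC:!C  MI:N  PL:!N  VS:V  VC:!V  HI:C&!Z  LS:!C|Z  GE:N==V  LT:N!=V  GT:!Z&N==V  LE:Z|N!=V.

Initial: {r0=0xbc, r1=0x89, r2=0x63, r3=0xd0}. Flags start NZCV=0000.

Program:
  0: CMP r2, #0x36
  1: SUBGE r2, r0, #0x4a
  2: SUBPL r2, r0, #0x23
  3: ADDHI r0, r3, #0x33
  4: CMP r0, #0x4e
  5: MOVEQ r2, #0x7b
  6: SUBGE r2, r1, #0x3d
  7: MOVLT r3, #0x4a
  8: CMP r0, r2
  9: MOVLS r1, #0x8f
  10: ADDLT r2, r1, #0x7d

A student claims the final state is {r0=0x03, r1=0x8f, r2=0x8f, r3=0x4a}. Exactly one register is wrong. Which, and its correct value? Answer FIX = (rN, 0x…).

FIX = (r2, 0x99)

[0] flags=0010 → (cmp)
[1] flags=0010 GE?T → r2=0x72
[2] flags=0010 PL?T → r2=0x99
[3] flags=0010 HI?T → r0=0x03
[4] flags=1000 → (cmp)
[5] flags=1000 EQ?F → skip
[6] flags=1000 GE?F → skip
[7] flags=1000 LT?T → r3=0x4a
[8] flags=0000 → (cmp)
[9] flags=0000 LS?T → r1=0x8f
[10] flags=0000 LT?F → skip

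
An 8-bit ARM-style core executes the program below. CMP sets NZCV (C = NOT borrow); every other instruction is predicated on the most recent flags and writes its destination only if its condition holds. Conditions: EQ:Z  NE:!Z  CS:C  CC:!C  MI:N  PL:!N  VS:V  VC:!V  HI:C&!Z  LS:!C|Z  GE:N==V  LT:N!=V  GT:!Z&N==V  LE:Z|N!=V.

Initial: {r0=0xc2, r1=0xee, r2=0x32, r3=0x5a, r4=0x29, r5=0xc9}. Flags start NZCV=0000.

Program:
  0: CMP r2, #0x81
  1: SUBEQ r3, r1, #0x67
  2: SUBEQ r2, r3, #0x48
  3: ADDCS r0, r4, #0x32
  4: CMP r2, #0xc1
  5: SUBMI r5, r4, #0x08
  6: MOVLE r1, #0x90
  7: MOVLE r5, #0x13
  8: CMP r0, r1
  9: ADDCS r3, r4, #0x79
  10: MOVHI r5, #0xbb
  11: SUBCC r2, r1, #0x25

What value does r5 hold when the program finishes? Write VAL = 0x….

[0] flags=1001 → (cmp)
[1] flags=1001 EQ?F → skip
[2] flags=1001 EQ?F → skip
[3] flags=1001 CS?F → skip
[4] flags=0000 → (cmp)
[5] flags=0000 MI?F → skip
[6] flags=0000 LE?F → skip
[7] flags=0000 LE?F → skip
[8] flags=1000 → (cmp)
[9] flags=1000 CS?F → skip
[10] flags=1000 HI?F → skip
[11] flags=1000 CC?T → r2=0xc9

VAL = 0xc9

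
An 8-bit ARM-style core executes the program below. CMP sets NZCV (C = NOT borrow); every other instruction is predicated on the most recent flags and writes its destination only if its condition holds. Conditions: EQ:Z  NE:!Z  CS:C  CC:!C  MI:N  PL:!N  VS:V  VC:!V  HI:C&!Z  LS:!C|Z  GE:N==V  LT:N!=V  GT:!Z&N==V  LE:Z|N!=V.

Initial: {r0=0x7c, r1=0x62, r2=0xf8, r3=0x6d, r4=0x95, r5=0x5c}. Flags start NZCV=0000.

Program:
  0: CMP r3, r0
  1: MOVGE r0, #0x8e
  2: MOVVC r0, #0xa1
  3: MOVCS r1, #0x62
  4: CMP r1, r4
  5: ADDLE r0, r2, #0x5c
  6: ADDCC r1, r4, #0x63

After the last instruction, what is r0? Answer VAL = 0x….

[0] flags=1000 → (cmp)
[1] flags=1000 GE?F → skip
[2] flags=1000 VC?T → r0=0xa1
[3] flags=1000 CS?F → skip
[4] flags=1001 → (cmp)
[5] flags=1001 LE?F → skip
[6] flags=1001 CC?T → r1=0xf8

VAL = 0xa1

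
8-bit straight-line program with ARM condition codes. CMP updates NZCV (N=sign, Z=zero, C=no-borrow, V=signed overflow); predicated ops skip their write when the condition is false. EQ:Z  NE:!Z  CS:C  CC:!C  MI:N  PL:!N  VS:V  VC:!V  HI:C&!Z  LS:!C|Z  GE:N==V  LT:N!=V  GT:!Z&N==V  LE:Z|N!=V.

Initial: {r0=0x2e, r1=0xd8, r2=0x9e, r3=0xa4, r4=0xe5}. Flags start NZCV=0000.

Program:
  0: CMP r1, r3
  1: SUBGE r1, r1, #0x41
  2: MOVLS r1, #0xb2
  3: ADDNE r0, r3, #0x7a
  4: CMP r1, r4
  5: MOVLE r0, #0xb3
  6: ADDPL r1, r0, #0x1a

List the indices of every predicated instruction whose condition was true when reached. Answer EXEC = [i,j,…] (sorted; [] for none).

0: ✓ CMP  NZCV=0010
1: ✓ SUBGE  r1←0x97
2: · MOVLS
3: ✓ ADDNE  r0←0x1e
4: ✓ CMP  NZCV=1000
5: ✓ MOVLE  r0←0xb3
6: · ADDPL

EXEC = [1,3,5]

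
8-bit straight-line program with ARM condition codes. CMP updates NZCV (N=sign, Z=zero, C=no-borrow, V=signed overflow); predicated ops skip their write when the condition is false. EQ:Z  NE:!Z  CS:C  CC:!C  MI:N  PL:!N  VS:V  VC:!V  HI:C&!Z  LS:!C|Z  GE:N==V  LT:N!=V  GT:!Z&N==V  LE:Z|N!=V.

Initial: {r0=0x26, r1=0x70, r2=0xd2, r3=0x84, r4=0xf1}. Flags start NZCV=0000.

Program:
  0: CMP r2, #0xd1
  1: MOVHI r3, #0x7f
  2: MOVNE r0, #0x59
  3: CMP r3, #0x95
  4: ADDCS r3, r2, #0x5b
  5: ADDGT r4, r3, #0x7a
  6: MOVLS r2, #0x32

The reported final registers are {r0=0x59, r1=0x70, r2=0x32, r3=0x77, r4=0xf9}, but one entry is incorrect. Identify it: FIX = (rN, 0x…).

[0] flags=0010 → (cmp)
[1] flags=0010 HI?T → r3=0x7f
[2] flags=0010 NE?T → r0=0x59
[3] flags=1001 → (cmp)
[4] flags=1001 CS?F → skip
[5] flags=1001 GT?T → r4=0xf9
[6] flags=1001 LS?T → r2=0x32

FIX = (r3, 0x7f)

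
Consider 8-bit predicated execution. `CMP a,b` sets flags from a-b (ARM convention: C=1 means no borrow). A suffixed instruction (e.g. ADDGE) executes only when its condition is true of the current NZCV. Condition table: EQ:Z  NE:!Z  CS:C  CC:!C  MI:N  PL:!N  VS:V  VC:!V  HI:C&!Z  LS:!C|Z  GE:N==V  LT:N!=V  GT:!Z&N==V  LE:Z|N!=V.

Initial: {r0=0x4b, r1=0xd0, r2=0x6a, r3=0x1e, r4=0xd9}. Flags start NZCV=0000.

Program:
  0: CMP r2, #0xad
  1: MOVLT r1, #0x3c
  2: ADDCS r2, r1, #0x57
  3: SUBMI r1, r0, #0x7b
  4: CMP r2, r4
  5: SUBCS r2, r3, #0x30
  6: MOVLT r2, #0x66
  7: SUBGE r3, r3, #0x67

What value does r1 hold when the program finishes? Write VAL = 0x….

VAL = 0xd0

0: ✓ CMP  NZCV=1001
1: · MOVLT
2: · ADDCS
3: ✓ SUBMI  r1←0xd0
4: ✓ CMP  NZCV=1001
5: · SUBCS
6: · MOVLT
7: ✓ SUBGE  r3←0xb7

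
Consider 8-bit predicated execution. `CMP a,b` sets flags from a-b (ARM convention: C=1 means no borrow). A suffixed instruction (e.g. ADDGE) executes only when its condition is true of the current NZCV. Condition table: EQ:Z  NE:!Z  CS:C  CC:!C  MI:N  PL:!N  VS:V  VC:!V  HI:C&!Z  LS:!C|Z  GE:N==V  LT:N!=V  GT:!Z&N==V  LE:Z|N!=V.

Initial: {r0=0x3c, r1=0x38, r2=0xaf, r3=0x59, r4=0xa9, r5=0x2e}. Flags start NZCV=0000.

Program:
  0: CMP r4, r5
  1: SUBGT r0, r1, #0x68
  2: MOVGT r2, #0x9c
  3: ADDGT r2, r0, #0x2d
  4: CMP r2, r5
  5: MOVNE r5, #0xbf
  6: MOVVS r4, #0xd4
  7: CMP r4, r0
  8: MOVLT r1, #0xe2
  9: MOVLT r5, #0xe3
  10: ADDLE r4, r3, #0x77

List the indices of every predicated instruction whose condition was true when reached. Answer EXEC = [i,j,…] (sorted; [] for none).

EXEC = [5,8,9,10]

[0] flags=0011 → (cmp)
[1] flags=0011 GT?F → skip
[2] flags=0011 GT?F → skip
[3] flags=0011 GT?F → skip
[4] flags=1010 → (cmp)
[5] flags=1010 NE?T → r5=0xbf
[6] flags=1010 VS?F → skip
[7] flags=0011 → (cmp)
[8] flags=0011 LT?T → r1=0xe2
[9] flags=0011 LT?T → r5=0xe3
[10] flags=0011 LE?T → r4=0xd0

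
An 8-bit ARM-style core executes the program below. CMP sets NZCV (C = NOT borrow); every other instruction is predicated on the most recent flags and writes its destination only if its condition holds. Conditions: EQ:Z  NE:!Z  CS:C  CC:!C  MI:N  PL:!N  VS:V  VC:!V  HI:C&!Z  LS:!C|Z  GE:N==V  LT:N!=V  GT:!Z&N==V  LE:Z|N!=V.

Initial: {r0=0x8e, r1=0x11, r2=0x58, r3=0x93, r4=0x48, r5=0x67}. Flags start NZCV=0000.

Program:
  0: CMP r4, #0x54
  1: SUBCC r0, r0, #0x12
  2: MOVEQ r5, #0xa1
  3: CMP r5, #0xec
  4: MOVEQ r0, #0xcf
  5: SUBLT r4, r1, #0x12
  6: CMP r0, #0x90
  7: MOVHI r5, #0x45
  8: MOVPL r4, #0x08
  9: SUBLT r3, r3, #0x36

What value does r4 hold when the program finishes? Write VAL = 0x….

VAL = 0x48

[0] flags=1000 → (cmp)
[1] flags=1000 CC?T → r0=0x7c
[2] flags=1000 EQ?F → skip
[3] flags=0000 → (cmp)
[4] flags=0000 EQ?F → skip
[5] flags=0000 LT?F → skip
[6] flags=1001 → (cmp)
[7] flags=1001 HI?F → skip
[8] flags=1001 PL?F → skip
[9] flags=1001 LT?F → skip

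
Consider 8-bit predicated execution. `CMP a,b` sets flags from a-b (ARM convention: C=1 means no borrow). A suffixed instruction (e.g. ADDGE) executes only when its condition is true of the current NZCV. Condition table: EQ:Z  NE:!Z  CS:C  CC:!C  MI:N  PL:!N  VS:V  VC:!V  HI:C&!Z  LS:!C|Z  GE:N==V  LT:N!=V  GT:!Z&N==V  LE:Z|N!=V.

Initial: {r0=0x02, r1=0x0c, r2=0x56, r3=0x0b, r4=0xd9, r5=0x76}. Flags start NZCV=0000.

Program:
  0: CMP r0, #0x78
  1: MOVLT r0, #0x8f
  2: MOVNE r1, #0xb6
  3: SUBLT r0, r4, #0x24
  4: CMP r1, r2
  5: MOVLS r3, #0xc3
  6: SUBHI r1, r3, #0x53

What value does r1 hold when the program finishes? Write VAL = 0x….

[0] flags=1000 → (cmp)
[1] flags=1000 LT?T → r0=0x8f
[2] flags=1000 NE?T → r1=0xb6
[3] flags=1000 LT?T → r0=0xb5
[4] flags=0011 → (cmp)
[5] flags=0011 LS?F → skip
[6] flags=0011 HI?T → r1=0xb8

VAL = 0xb8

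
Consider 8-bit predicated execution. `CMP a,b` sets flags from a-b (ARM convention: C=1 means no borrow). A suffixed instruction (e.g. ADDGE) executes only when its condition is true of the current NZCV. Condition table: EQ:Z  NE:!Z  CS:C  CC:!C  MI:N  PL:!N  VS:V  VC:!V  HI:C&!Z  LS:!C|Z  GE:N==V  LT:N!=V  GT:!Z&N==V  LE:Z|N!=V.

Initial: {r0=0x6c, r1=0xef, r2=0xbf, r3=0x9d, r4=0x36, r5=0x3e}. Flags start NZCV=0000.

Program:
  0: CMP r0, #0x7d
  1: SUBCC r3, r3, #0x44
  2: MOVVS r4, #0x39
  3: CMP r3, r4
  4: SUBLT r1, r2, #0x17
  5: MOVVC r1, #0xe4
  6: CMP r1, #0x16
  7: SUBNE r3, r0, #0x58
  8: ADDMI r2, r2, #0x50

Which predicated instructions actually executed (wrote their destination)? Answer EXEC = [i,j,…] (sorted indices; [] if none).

EXEC = [1,5,7,8]

[0] flags=1000 → (cmp)
[1] flags=1000 CC?T → r3=0x59
[2] flags=1000 VS?F → skip
[3] flags=0010 → (cmp)
[4] flags=0010 LT?F → skip
[5] flags=0010 VC?T → r1=0xe4
[6] flags=1010 → (cmp)
[7] flags=1010 NE?T → r3=0x14
[8] flags=1010 MI?T → r2=0x0f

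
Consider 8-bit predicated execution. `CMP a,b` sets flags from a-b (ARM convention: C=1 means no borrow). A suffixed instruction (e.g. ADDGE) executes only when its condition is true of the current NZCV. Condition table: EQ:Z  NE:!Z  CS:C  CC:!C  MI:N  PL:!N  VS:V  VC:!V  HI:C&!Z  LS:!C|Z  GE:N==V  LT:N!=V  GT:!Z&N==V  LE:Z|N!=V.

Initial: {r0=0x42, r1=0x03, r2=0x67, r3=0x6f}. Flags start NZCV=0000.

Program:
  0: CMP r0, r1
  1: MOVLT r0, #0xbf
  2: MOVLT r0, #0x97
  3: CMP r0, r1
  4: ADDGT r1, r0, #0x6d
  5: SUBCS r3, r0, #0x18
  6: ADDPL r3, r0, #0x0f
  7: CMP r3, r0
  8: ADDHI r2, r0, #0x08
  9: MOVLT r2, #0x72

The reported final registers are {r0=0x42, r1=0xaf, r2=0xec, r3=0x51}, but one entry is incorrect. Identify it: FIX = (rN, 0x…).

FIX = (r2, 0x4a)

[0] flags=0010 → (cmp)
[1] flags=0010 LT?F → skip
[2] flags=0010 LT?F → skip
[3] flags=0010 → (cmp)
[4] flags=0010 GT?T → r1=0xaf
[5] flags=0010 CS?T → r3=0x2a
[6] flags=0010 PL?T → r3=0x51
[7] flags=0010 → (cmp)
[8] flags=0010 HI?T → r2=0x4a
[9] flags=0010 LT?F → skip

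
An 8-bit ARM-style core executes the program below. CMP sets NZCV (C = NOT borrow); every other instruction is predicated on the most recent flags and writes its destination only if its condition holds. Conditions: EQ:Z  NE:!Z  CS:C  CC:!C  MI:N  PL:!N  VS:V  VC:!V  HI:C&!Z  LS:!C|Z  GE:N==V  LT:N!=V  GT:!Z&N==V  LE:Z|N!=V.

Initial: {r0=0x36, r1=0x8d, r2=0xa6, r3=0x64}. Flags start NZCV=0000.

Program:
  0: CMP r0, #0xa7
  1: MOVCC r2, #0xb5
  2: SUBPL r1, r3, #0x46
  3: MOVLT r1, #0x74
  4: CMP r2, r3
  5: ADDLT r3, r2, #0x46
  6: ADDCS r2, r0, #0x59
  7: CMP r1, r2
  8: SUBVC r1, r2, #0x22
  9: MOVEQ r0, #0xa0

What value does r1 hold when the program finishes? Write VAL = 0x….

0: ✓ CMP  NZCV=1001
1: ✓ MOVCC  r2←0xb5
2: · SUBPL
3: · MOVLT
4: ✓ CMP  NZCV=0011
5: ✓ ADDLT  r3←0xfb
6: ✓ ADDCS  r2←0x8f
7: ✓ CMP  NZCV=1000
8: ✓ SUBVC  r1←0x6d
9: · MOVEQ

VAL = 0x6d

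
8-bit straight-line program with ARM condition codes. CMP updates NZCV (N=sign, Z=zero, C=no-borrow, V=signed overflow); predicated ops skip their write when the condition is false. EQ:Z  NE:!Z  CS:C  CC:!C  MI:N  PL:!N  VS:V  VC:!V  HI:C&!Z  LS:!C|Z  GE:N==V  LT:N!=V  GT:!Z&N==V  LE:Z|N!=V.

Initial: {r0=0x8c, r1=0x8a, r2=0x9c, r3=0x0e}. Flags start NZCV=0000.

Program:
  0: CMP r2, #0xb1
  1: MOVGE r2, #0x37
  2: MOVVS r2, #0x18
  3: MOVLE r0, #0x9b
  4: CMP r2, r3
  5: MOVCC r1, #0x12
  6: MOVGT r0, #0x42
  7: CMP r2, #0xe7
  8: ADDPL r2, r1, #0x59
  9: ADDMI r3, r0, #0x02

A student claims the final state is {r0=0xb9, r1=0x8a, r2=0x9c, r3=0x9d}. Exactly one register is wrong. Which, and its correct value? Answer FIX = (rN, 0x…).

[0] flags=1000 → (cmp)
[1] flags=1000 GE?F → skip
[2] flags=1000 VS?F → skip
[3] flags=1000 LE?T → r0=0x9b
[4] flags=1010 → (cmp)
[5] flags=1010 CC?F → skip
[6] flags=1010 GT?F → skip
[7] flags=1000 → (cmp)
[8] flags=1000 PL?F → skip
[9] flags=1000 MI?T → r3=0x9d

FIX = (r0, 0x9b)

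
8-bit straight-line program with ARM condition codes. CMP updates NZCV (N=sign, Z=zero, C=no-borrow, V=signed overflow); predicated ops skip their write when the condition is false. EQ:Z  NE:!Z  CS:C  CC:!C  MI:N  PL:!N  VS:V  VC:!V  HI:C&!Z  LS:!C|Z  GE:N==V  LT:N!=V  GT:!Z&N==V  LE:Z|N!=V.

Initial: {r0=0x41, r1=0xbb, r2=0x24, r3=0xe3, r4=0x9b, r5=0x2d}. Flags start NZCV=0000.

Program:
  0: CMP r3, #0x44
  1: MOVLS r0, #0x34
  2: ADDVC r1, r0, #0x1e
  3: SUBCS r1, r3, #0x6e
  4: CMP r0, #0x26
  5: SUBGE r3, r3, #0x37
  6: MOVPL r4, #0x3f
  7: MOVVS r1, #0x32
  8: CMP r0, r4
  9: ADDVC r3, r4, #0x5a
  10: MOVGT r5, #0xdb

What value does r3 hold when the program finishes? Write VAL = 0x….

0: ✓ CMP  NZCV=1010
1: · MOVLS
2: ✓ ADDVC  r1←0x5f
3: ✓ SUBCS  r1←0x75
4: ✓ CMP  NZCV=0010
5: ✓ SUBGE  r3←0xac
6: ✓ MOVPL  r4←0x3f
7: · MOVVS
8: ✓ CMP  NZCV=0010
9: ✓ ADDVC  r3←0x99
10: ✓ MOVGT  r5←0xdb

VAL = 0x99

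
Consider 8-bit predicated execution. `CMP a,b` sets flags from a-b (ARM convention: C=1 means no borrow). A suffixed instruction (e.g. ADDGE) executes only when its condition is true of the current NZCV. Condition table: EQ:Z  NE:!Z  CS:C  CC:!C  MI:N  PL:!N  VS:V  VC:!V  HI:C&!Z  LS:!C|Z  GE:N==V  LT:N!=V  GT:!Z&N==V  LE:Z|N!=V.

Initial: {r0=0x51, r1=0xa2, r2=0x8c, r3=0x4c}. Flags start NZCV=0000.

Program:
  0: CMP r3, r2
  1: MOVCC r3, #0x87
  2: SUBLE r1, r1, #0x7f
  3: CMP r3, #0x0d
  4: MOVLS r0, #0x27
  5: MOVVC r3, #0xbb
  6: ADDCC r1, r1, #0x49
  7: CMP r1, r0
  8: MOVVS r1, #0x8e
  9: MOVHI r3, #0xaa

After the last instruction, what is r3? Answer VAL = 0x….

[0] flags=1001 → (cmp)
[1] flags=1001 CC?T → r3=0x87
[2] flags=1001 LE?F → skip
[3] flags=0011 → (cmp)
[4] flags=0011 LS?F → skip
[5] flags=0011 VC?F → skip
[6] flags=0011 CC?F → skip
[7] flags=0011 → (cmp)
[8] flags=0011 VS?T → r1=0x8e
[9] flags=0011 HI?T → r3=0xaa

VAL = 0xaa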